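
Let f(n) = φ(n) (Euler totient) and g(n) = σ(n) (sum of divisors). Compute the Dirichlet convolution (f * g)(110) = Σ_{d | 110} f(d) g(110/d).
(φ * σ)(110) = 880

Divisors of 110: [1, 2, 5, 10, 11, 22, 55, 110]. For each d | 110:
  d = 1: φ(1) · σ(110/1) = 1 · 216 = 216
  d = 2: φ(2) · σ(110/2) = 1 · 72 = 72
  d = 5: φ(5) · σ(110/5) = 4 · 36 = 144
  d = 10: φ(10) · σ(110/10) = 4 · 12 = 48
  d = 11: φ(11) · σ(110/11) = 10 · 18 = 180
  d = 22: φ(22) · σ(110/22) = 10 · 6 = 60
  d = 55: φ(55) · σ(110/55) = 40 · 3 = 120
  d = 110: φ(110) · σ(110/110) = 40 · 1 = 40
Summing: (φ * σ)(110) = 216 + 72 + 144 + 48 + 180 + 60 + 120 + 40 = 880.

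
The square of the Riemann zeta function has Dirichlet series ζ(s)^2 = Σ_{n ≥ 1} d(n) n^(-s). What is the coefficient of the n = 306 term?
d(306) = 12

ζ(s)^2 = (Σ 1/m^s)(Σ 1/k^s). The coefficient of 1/n^s in the product is the number of ordered pairs (m, k) with mk = n, which equals d(n). For n = 306, divisors are [1, 2, 3, 6, 9, 17, 18, 34, 51, 102, 153, 306], so d(306) = 12.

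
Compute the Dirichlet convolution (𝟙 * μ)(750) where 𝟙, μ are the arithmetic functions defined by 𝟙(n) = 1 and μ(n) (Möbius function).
(𝟙 * μ)(750) = 0

Divisors of 750: [1, 2, 3, 5, 6, 10, 15, 25, 30, 50, 75, 125, 150, 250, 375, 750]. For each d | 750:
  d = 1: 𝟙(1) · μ(750/1) = 1 · 0 = 0
  d = 2: 𝟙(2) · μ(750/2) = 1 · 0 = 0
  d = 3: 𝟙(3) · μ(750/3) = 1 · 0 = 0
  d = 5: 𝟙(5) · μ(750/5) = 1 · 0 = 0
  d = 6: 𝟙(6) · μ(750/6) = 1 · 0 = 0
  d = 10: 𝟙(10) · μ(750/10) = 1 · 0 = 0
  d = 15: 𝟙(15) · μ(750/15) = 1 · 0 = 0
  d = 25: 𝟙(25) · μ(750/25) = 1 · -1 = -1
  d = 30: 𝟙(30) · μ(750/30) = 1 · 0 = 0
  d = 50: 𝟙(50) · μ(750/50) = 1 · 1 = 1
  d = 75: 𝟙(75) · μ(750/75) = 1 · 1 = 1
  d = 125: 𝟙(125) · μ(750/125) = 1 · 1 = 1
  d = 150: 𝟙(150) · μ(750/150) = 1 · -1 = -1
  d = 250: 𝟙(250) · μ(750/250) = 1 · -1 = -1
  d = 375: 𝟙(375) · μ(750/375) = 1 · -1 = -1
  d = 750: 𝟙(750) · μ(750/750) = 1 · 1 = 1
Summing: (𝟙 * μ)(750) = 0 + 0 + 0 + 0 + 0 + 0 + 0 + -1 + 0 + 1 + 1 + 1 + -1 + -1 + -1 + 1 = 0.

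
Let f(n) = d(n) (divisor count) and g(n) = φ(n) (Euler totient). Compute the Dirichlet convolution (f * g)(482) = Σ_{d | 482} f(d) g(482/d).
(d * φ)(482) = 726

Divisors of 482: [1, 2, 241, 482]. For each d | 482:
  d = 1: d(1) · φ(482/1) = 1 · 240 = 240
  d = 2: d(2) · φ(482/2) = 2 · 240 = 480
  d = 241: d(241) · φ(482/241) = 2 · 1 = 2
  d = 482: d(482) · φ(482/482) = 4 · 1 = 4
Summing: (d * φ)(482) = 240 + 480 + 2 + 4 = 726.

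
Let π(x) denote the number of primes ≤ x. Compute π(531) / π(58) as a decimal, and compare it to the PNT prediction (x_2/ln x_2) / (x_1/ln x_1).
π(531)/π(58) = 99/16 ≈ 6.1875;  PNT prediction ≈ 5.9244.

π(58) = 16 and π(531) = 99, so π(531)/π(58) ≈ 6.1875. The PNT-predicted ratio is (531/ln(531)) / (58/ln(58)) ≈ 5.9244. The two agree to within a few percent, as expected.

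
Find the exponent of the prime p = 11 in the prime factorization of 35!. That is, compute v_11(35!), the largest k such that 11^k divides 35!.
v_11(35!) = 3

Legendre's formula: v_p(n!) = Σ_{k ≥ 1} ⌊n / p^k⌋. For p = 11, n = 35, the terms are:
  ⌊35/11^1⌋ = ⌊35/11⌋ = 3
(the next term ⌊35/11^2⌋ = 0, terminating the sum). Summing: v_11(35!) = 3 = 3.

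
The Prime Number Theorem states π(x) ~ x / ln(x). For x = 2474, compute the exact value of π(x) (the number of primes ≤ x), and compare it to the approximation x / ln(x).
π(2474) = 366;  x/ln(x) ≈ 316.63;  relative error ≈ 13.49%.

Directly count primes up to 2474: π(2474) = 366. The PNT approximation gives 2474/ln(2474) ≈ 2474/7.81359 ≈ 316.63. Relative error (π(x) − x/ln(x)) / π(x) ≈ 13.49%; the approximation is known to undercount slightly (Li(x) is a better estimate).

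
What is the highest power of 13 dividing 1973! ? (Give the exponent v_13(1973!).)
v_13(1973!) = 162

Legendre's formula: v_p(n!) = Σ_{k ≥ 1} ⌊n / p^k⌋. For p = 13, n = 1973, the terms are:
  ⌊1973/13^1⌋ = ⌊1973/13⌋ = 151
  ⌊1973/13^2⌋ = ⌊1973/169⌋ = 11
(the next term ⌊1973/13^3⌋ = 0, terminating the sum). Summing: v_13(1973!) = 151 + 11 = 162.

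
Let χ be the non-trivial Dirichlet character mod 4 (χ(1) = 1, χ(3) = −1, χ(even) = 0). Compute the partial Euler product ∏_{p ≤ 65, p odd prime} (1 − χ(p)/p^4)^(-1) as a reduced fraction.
∏ = 81934214988902113115031508050672702841756592198516788686922065253543/82850154482442028729801746725895742819441886414557775886809038848000

The odd primes p ≤ 65 are [3, 5, 7, 11, 13, 17, 19, 23, 29, 31, 37, 41, 43, 47, 53, 59, 61]. For each, χ(p) = 1 if p ≡ 1 mod 4, χ(p) = −1 if p ≡ 3 mod 4. Taking (1 − χ(p)/p^4)^(-1) = p^4/(p^4 − χ(p)): (1 − (-1)/3^4)^(-1) · (1 − (1)/5^4)^(-1) · (1 − (-1)/7^4)^(-1) · (1 − (-1)/11^4)^(-1) · (1 − (1)/13^4)^(-1) · (1 − (1)/17^4)^(-1) · (1 − (-1)/19^4)^(-1) · (1 − (-1)/23^4)^(-1) · (1 − (1)/29^4)^(-1) · (1 − (-1)/31^4)^(-1) · (1 − (1)/37^4)^(-1) · (1 − (1)/41^4)^(-1) · (1 − (-1)/43^4)^(-1) · (1 − (-1)/47^4)^(-1) · (1 − (1)/53^4)^(-1) · (1 − (-1)/59^4)^(-1) · (1 − (1)/61^4)^(-1) = 81934214988902113115031508050672702841756592198516788686922065253543/82850154482442028729801746725895742819441886414557775886809038848000.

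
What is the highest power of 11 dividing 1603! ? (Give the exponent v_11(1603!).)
v_11(1603!) = 159

Legendre's formula: v_p(n!) = Σ_{k ≥ 1} ⌊n / p^k⌋. For p = 11, n = 1603, the terms are:
  ⌊1603/11^1⌋ = ⌊1603/11⌋ = 145
  ⌊1603/11^2⌋ = ⌊1603/121⌋ = 13
  ⌊1603/11^3⌋ = ⌊1603/1331⌋ = 1
(the next term ⌊1603/11^4⌋ = 0, terminating the sum). Summing: v_11(1603!) = 145 + 13 + 1 = 159.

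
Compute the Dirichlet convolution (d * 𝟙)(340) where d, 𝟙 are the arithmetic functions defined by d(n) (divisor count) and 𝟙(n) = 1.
(d * 𝟙)(340) = 54

Divisors of 340: [1, 2, 4, 5, 10, 17, 20, 34, 68, 85, 170, 340]. For each d | 340:
  d = 1: d(1) · 𝟙(340/1) = 1 · 1 = 1
  d = 2: d(2) · 𝟙(340/2) = 2 · 1 = 2
  d = 4: d(4) · 𝟙(340/4) = 3 · 1 = 3
  d = 5: d(5) · 𝟙(340/5) = 2 · 1 = 2
  d = 10: d(10) · 𝟙(340/10) = 4 · 1 = 4
  d = 17: d(17) · 𝟙(340/17) = 2 · 1 = 2
  d = 20: d(20) · 𝟙(340/20) = 6 · 1 = 6
  d = 34: d(34) · 𝟙(340/34) = 4 · 1 = 4
  d = 68: d(68) · 𝟙(340/68) = 6 · 1 = 6
  d = 85: d(85) · 𝟙(340/85) = 4 · 1 = 4
  d = 170: d(170) · 𝟙(340/170) = 8 · 1 = 8
  d = 340: d(340) · 𝟙(340/340) = 12 · 1 = 12
Summing: (d * 𝟙)(340) = 1 + 2 + 3 + 2 + 4 + 2 + 6 + 4 + 6 + 4 + 8 + 12 = 54.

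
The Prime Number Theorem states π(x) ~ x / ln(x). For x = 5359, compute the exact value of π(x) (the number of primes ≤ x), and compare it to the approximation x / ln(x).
π(5359) = 708;  x/ln(x) ≈ 624.12;  relative error ≈ 11.85%.

Directly count primes up to 5359: π(5359) = 708. The PNT approximation gives 5359/ln(5359) ≈ 5359/8.58653 ≈ 624.12. Relative error (π(x) − x/ln(x)) / π(x) ≈ 11.85%; the approximation is known to undercount slightly (Li(x) is a better estimate).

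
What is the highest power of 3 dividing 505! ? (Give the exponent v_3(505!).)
v_3(505!) = 250

Legendre's formula: v_p(n!) = Σ_{k ≥ 1} ⌊n / p^k⌋. For p = 3, n = 505, the terms are:
  ⌊505/3^1⌋ = ⌊505/3⌋ = 168
  ⌊505/3^2⌋ = ⌊505/9⌋ = 56
  ⌊505/3^3⌋ = ⌊505/27⌋ = 18
  ⌊505/3^4⌋ = ⌊505/81⌋ = 6
  ⌊505/3^5⌋ = ⌊505/243⌋ = 2
(the next term ⌊505/3^6⌋ = 0, terminating the sum). Summing: v_3(505!) = 168 + 56 + 18 + 6 + 2 = 250.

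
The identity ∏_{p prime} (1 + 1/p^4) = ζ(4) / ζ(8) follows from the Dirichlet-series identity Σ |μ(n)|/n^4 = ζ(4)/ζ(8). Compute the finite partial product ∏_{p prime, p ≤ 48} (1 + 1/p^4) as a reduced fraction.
∏ = 47811026860845170938198805915402199301066734558460286583378224128/44354583229145063659978971326989541656878007876738536067589135625

The primes p ≤ 48 are [2, 3, 5, 7, 11, 13, 17, 19, 23, 29, 31, 37, 41, 43, 47]. For each, (1 + 1/p^4) = (p^4 + 1)/p^4. Multiplying these fractions over p ∈ [2, 3, 5, 7, 11, 13, 17, 19, 23, 29, 31, 37, 41, 43, 47] gives 47811026860845170938198805915402199301066734558460286583378224128/44354583229145063659978971326989541656878007876738536067589135625. (In the limit P → ∞ this tends to ζ(4)/ζ(8).)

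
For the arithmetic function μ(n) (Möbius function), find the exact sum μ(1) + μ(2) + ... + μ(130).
Σ_{n ≤ 130} μ(n) = -2

Compute μ(n) for each 1 ≤ n ≤ 130: μ(1) = 1, μ(2) = -1, μ(3) = -1, μ(4) = 0, μ(5) = -1, μ(6) = 1, μ(7) = -1, μ(8) = 0, μ(9) = 0, μ(10) = 1, μ(11) = -1, μ(12) = 0, μ(13) = -1, μ(14) = 1, μ(15) = 1, μ(16) = 0, μ(17) = -1, μ(18) = 0, μ(19) = -1, μ(20) = 0, μ(21) = 1, μ(22) = 1, μ(23) = -1, μ(24) = 0, μ(25) = 0, μ(26) = 1, μ(27) = 0, μ(28) = 0, μ(29) = -1, μ(30) = -1, μ(31) = -1, μ(32) = 0, μ(33) = 1, μ(34) = 1, μ(35) = 1, μ(36) = 0, μ(37) = -1, μ(38) = 1, μ(39) = 1, μ(40) = 0, μ(41) = -1, μ(42) = -1, μ(43) = -1, μ(44) = 0, μ(45) = 0, μ(46) = 1, μ(47) = -1, μ(48) = 0, μ(49) = 0, μ(50) = 0, μ(51) = 1, μ(52) = 0, μ(53) = -1, μ(54) = 0, μ(55) = 1, μ(56) = 0, μ(57) = 1, μ(58) = 1, μ(59) = -1, μ(60) = 0, μ(61) = -1, μ(62) = 1, μ(63) = 0, μ(64) = 0, μ(65) = 1, μ(66) = -1, μ(67) = -1, μ(68) = 0, μ(69) = 1, μ(70) = -1, μ(71) = -1, μ(72) = 0, μ(73) = -1, μ(74) = 1, μ(75) = 0, μ(76) = 0, μ(77) = 1, μ(78) = -1, μ(79) = -1, μ(80) = 0, μ(81) = 0, μ(82) = 1, μ(83) = -1, μ(84) = 0, μ(85) = 1, μ(86) = 1, μ(87) = 1, μ(88) = 0, μ(89) = -1, μ(90) = 0, μ(91) = 1, μ(92) = 0, μ(93) = 1, μ(94) = 1, μ(95) = 1, μ(96) = 0, μ(97) = -1, μ(98) = 0, μ(99) = 0, μ(100) = 0, μ(101) = -1, μ(102) = -1, μ(103) = -1, μ(104) = 0, μ(105) = -1, μ(106) = 1, μ(107) = -1, μ(108) = 0, μ(109) = -1, μ(110) = -1, μ(111) = 1, μ(112) = 0, μ(113) = -1, μ(114) = -1, μ(115) = 1, μ(116) = 0, μ(117) = 0, μ(118) = 1, μ(119) = 1, μ(120) = 0, μ(121) = 0, μ(122) = 1, μ(123) = 1, μ(124) = 0, μ(125) = 0, μ(126) = 0, μ(127) = -1, μ(128) = 0, μ(129) = 1, μ(130) = -1. Summing all 130 values: -2. (Mertens function M(x) = Σ_{n ≤ x} μ(n); on average M(x) should be small (PNT ⟺ M(x) = o(x)).)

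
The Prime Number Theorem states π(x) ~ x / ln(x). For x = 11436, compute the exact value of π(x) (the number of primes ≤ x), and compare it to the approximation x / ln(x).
π(11436) = 1378;  x/ln(x) ≈ 1223.82;  relative error ≈ 11.19%.

Directly count primes up to 11436: π(11436) = 1378. The PNT approximation gives 11436/ln(11436) ≈ 11436/9.34452 ≈ 1223.82. Relative error (π(x) − x/ln(x)) / π(x) ≈ 11.19%; the approximation is known to undercount slightly (Li(x) is a better estimate).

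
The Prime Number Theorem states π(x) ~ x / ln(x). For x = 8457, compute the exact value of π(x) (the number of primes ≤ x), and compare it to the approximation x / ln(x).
π(8457) = 1057;  x/ln(x) ≈ 935.22;  relative error ≈ 11.52%.

Directly count primes up to 8457: π(8457) = 1057. The PNT approximation gives 8457/ln(8457) ≈ 8457/9.04275 ≈ 935.22. Relative error (π(x) − x/ln(x)) / π(x) ≈ 11.52%; the approximation is known to undercount slightly (Li(x) is a better estimate).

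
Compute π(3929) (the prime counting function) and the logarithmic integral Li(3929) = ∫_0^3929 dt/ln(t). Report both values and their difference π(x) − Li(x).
π(3929) = 545;  Li(3929) ≈ 556.79;  π(x) − Li(x) ≈ -11.79.

Direct count of primes ≤ 3929 gives π(3929) = 545. Numerical evaluation of the logarithmic integral gives Li(3929) ≈ 556.79. The difference π(x) − Li(x) ≈ -11.79 is typically negative for small/moderate x (Li(x) overestimates), though Littlewood's theorem shows this sign changes infinitely often.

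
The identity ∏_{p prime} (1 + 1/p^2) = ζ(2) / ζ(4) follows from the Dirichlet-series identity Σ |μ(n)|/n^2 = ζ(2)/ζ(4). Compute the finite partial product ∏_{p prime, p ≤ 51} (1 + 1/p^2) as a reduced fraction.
∏ = 101793085732936000000000/67237345888235944242129

The primes p ≤ 51 are [2, 3, 5, 7, 11, 13, 17, 19, 23, 29, 31, 37, 41, 43, 47]. For each, (1 + 1/p^2) = (p^2 + 1)/p^2. Multiplying these fractions over p ∈ [2, 3, 5, 7, 11, 13, 17, 19, 23, 29, 31, 37, 41, 43, 47] gives 101793085732936000000000/67237345888235944242129. (In the limit P → ∞ this tends to ζ(2)/ζ(4).)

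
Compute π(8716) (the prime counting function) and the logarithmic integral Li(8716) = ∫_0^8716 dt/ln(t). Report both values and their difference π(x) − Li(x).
π(8716) = 1086;  Li(8716) ≈ 1105.70;  π(x) − Li(x) ≈ -19.70.

Direct count of primes ≤ 8716 gives π(8716) = 1086. Numerical evaluation of the logarithmic integral gives Li(8716) ≈ 1105.70. The difference π(x) − Li(x) ≈ -19.70 is typically negative for small/moderate x (Li(x) overestimates), though Littlewood's theorem shows this sign changes infinitely often.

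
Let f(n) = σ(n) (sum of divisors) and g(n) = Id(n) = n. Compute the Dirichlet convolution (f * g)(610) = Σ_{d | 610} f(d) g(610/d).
(σ * Id)(610) = 6765

Divisors of 610: [1, 2, 5, 10, 61, 122, 305, 610]. For each d | 610:
  d = 1: σ(1) · Id(610/1) = 1 · 610 = 610
  d = 2: σ(2) · Id(610/2) = 3 · 305 = 915
  d = 5: σ(5) · Id(610/5) = 6 · 122 = 732
  d = 10: σ(10) · Id(610/10) = 18 · 61 = 1098
  d = 61: σ(61) · Id(610/61) = 62 · 10 = 620
  d = 122: σ(122) · Id(610/122) = 186 · 5 = 930
  d = 305: σ(305) · Id(610/305) = 372 · 2 = 744
  d = 610: σ(610) · Id(610/610) = 1116 · 1 = 1116
Summing: (σ * Id)(610) = 610 + 915 + 732 + 1098 + 620 + 930 + 744 + 1116 = 6765.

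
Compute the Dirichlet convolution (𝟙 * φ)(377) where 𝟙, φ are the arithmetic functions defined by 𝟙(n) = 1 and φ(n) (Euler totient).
(𝟙 * φ)(377) = 377

Divisors of 377: [1, 13, 29, 377]. For each d | 377:
  d = 1: 𝟙(1) · φ(377/1) = 1 · 336 = 336
  d = 13: 𝟙(13) · φ(377/13) = 1 · 28 = 28
  d = 29: 𝟙(29) · φ(377/29) = 1 · 12 = 12
  d = 377: 𝟙(377) · φ(377/377) = 1 · 1 = 1
Summing: (𝟙 * φ)(377) = 336 + 28 + 12 + 1 = 377.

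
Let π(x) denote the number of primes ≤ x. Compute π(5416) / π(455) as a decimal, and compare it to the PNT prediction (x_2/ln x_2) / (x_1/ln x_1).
π(5416)/π(455) = 714/87 ≈ 8.2069;  PNT prediction ≈ 8.4740.

π(455) = 87 and π(5416) = 714, so π(5416)/π(455) ≈ 8.2069. The PNT-predicted ratio is (5416/ln(5416)) / (455/ln(455)) ≈ 8.4740. The two agree to within a few percent, as expected.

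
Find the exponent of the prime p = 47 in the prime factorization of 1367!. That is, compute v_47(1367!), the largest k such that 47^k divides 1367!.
v_47(1367!) = 29

Legendre's formula: v_p(n!) = Σ_{k ≥ 1} ⌊n / p^k⌋. For p = 47, n = 1367, the terms are:
  ⌊1367/47^1⌋ = ⌊1367/47⌋ = 29
(the next term ⌊1367/47^2⌋ = 0, terminating the sum). Summing: v_47(1367!) = 29 = 29.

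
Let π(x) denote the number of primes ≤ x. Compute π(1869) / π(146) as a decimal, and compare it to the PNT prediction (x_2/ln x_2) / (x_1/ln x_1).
π(1869)/π(146) = 285/34 ≈ 8.3824;  PNT prediction ≈ 8.4688.

π(146) = 34 and π(1869) = 285, so π(1869)/π(146) ≈ 8.3824. The PNT-predicted ratio is (1869/ln(1869)) / (146/ln(146)) ≈ 8.4688. The two agree to within a few percent, as expected.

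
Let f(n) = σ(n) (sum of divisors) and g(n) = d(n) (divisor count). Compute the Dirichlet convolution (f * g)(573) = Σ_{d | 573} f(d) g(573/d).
(σ * d)(573) = 1164

Divisors of 573: [1, 3, 191, 573]. For each d | 573:
  d = 1: σ(1) · d(573/1) = 1 · 4 = 4
  d = 3: σ(3) · d(573/3) = 4 · 2 = 8
  d = 191: σ(191) · d(573/191) = 192 · 2 = 384
  d = 573: σ(573) · d(573/573) = 768 · 1 = 768
Summing: (σ * d)(573) = 4 + 8 + 384 + 768 = 1164.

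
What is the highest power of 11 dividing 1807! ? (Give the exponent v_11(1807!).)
v_11(1807!) = 179

Legendre's formula: v_p(n!) = Σ_{k ≥ 1} ⌊n / p^k⌋. For p = 11, n = 1807, the terms are:
  ⌊1807/11^1⌋ = ⌊1807/11⌋ = 164
  ⌊1807/11^2⌋ = ⌊1807/121⌋ = 14
  ⌊1807/11^3⌋ = ⌊1807/1331⌋ = 1
(the next term ⌊1807/11^4⌋ = 0, terminating the sum). Summing: v_11(1807!) = 164 + 14 + 1 = 179.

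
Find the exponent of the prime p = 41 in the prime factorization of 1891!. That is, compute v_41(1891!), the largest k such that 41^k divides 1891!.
v_41(1891!) = 47

Legendre's formula: v_p(n!) = Σ_{k ≥ 1} ⌊n / p^k⌋. For p = 41, n = 1891, the terms are:
  ⌊1891/41^1⌋ = ⌊1891/41⌋ = 46
  ⌊1891/41^2⌋ = ⌊1891/1681⌋ = 1
(the next term ⌊1891/41^3⌋ = 0, terminating the sum). Summing: v_41(1891!) = 46 + 1 = 47.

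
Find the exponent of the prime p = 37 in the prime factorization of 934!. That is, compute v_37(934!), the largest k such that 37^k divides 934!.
v_37(934!) = 25

Legendre's formula: v_p(n!) = Σ_{k ≥ 1} ⌊n / p^k⌋. For p = 37, n = 934, the terms are:
  ⌊934/37^1⌋ = ⌊934/37⌋ = 25
(the next term ⌊934/37^2⌋ = 0, terminating the sum). Summing: v_37(934!) = 25 = 25.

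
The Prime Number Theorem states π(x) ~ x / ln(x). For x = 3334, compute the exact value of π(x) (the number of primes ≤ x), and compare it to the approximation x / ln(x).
π(3334) = 470;  x/ln(x) ≈ 411.00;  relative error ≈ 12.55%.

Directly count primes up to 3334: π(3334) = 470. The PNT approximation gives 3334/ln(3334) ≈ 3334/8.11193 ≈ 411.00. Relative error (π(x) − x/ln(x)) / π(x) ≈ 12.55%; the approximation is known to undercount slightly (Li(x) is a better estimate).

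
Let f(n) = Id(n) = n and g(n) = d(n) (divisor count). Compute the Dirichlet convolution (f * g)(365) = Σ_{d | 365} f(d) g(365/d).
(Id * d)(365) = 525

Divisors of 365: [1, 5, 73, 365]. For each d | 365:
  d = 1: Id(1) · d(365/1) = 1 · 4 = 4
  d = 5: Id(5) · d(365/5) = 5 · 2 = 10
  d = 73: Id(73) · d(365/73) = 73 · 2 = 146
  d = 365: Id(365) · d(365/365) = 365 · 1 = 365
Summing: (Id * d)(365) = 4 + 10 + 146 + 365 = 525.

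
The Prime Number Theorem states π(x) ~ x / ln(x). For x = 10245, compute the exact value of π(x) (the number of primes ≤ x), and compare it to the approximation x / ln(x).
π(10245) = 1255;  x/ln(x) ≈ 1109.42;  relative error ≈ 11.60%.

Directly count primes up to 10245: π(10245) = 1255. The PNT approximation gives 10245/ln(10245) ≈ 10245/9.23455 ≈ 1109.42. Relative error (π(x) − x/ln(x)) / π(x) ≈ 11.60%; the approximation is known to undercount slightly (Li(x) is a better estimate).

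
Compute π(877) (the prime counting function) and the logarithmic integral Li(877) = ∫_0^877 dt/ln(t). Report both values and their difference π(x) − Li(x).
π(877) = 151;  Li(877) ≈ 159.64;  π(x) − Li(x) ≈ -8.64.

Direct count of primes ≤ 877 gives π(877) = 151. Numerical evaluation of the logarithmic integral gives Li(877) ≈ 159.64. The difference π(x) − Li(x) ≈ -8.64 is typically negative for small/moderate x (Li(x) overestimates), though Littlewood's theorem shows this sign changes infinitely often.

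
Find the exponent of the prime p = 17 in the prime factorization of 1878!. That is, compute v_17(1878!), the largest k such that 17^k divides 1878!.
v_17(1878!) = 116

Legendre's formula: v_p(n!) = Σ_{k ≥ 1} ⌊n / p^k⌋. For p = 17, n = 1878, the terms are:
  ⌊1878/17^1⌋ = ⌊1878/17⌋ = 110
  ⌊1878/17^2⌋ = ⌊1878/289⌋ = 6
(the next term ⌊1878/17^3⌋ = 0, terminating the sum). Summing: v_17(1878!) = 110 + 6 = 116.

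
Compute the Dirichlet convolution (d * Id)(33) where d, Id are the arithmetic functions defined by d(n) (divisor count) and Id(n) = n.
(d * Id)(33) = 65

Divisors of 33: [1, 3, 11, 33]. For each d | 33:
  d = 1: d(1) · Id(33/1) = 1 · 33 = 33
  d = 3: d(3) · Id(33/3) = 2 · 11 = 22
  d = 11: d(11) · Id(33/11) = 2 · 3 = 6
  d = 33: d(33) · Id(33/33) = 4 · 1 = 4
Summing: (d * Id)(33) = 33 + 22 + 6 + 4 = 65.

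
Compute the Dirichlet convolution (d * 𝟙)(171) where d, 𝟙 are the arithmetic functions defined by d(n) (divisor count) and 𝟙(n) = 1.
(d * 𝟙)(171) = 18

Divisors of 171: [1, 3, 9, 19, 57, 171]. For each d | 171:
  d = 1: d(1) · 𝟙(171/1) = 1 · 1 = 1
  d = 3: d(3) · 𝟙(171/3) = 2 · 1 = 2
  d = 9: d(9) · 𝟙(171/9) = 3 · 1 = 3
  d = 19: d(19) · 𝟙(171/19) = 2 · 1 = 2
  d = 57: d(57) · 𝟙(171/57) = 4 · 1 = 4
  d = 171: d(171) · 𝟙(171/171) = 6 · 1 = 6
Summing: (d * 𝟙)(171) = 1 + 2 + 3 + 2 + 4 + 6 = 18.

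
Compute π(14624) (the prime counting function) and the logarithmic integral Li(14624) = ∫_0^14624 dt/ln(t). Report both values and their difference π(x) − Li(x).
π(14624) = 1711;  Li(14624) ≈ 1737.47;  π(x) − Li(x) ≈ -26.47.

Direct count of primes ≤ 14624 gives π(14624) = 1711. Numerical evaluation of the logarithmic integral gives Li(14624) ≈ 1737.47. The difference π(x) − Li(x) ≈ -26.47 is typically negative for small/moderate x (Li(x) overestimates), though Littlewood's theorem shows this sign changes infinitely often.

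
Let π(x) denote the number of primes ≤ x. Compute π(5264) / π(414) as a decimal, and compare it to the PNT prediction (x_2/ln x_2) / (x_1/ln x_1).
π(5264)/π(414) = 698/80 ≈ 8.7250;  PNT prediction ≈ 8.9418.

π(414) = 80 and π(5264) = 698, so π(5264)/π(414) ≈ 8.7250. The PNT-predicted ratio is (5264/ln(5264)) / (414/ln(414)) ≈ 8.9418. The two agree to within a few percent, as expected.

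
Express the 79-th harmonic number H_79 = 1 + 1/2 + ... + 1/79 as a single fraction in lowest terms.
H_79 = 4868007055309996043055960217131137/982844219842241906412811281988800

Direct summation: H_79 = 1 + 1/2 + ... + 1/79. The least common denominator is lcm(1, ..., 79) = 32433859254793982911622772305630400; over this denominator the numerator is 32433859254793982911622772305630400 + 16216929627396991455811386152815200 + 10811286418264660970540924101876800 + 8108464813698495727905693076407600 + 6486771850958796582324554461126080 + 5405643209132330485270462050938400 + 4633408464970568987374681757947200 + 4054232406849247863952846538203800 + 3603762139421553656846974700625600 + 3243385925479398291162277230563040 + 2948532659526725719238433845966400 + 2702821604566165242635231025469200 + 2494912250368767916278674792740800 + 2316704232485284493687340878973600 + 2162257283652932194108184820375360 + 2027116203424623931976423269101900 + 1907874073811410759507221900331200 + 1801881069710776828423487350312800 + 1707045223936525416401198542401600 + 1621692962739699145581138615281520 + 1544469488323522995791560585982400 + 1474266329763362859619216922983200 + 1410167793686694909200990100244800 + 1351410802283082621317615512734600 + 1297354370191759316464910892225216 + 1247456125184383958139337396370400 + 1201254046473851218948991566875200 + 1158352116242642246843670439486800 + 1118408939820482169366302493297600 + 1081128641826466097054092410187680 + 1046253524348192997149121687278400 + 1013558101712311965988211634550950 + 982844219842241906412811281988800 + 953937036905705379753610950165600 + 926681692994113797474936351589440 + 900940534855388414211743675156400 + 876590790670107646260074927179200 + 853522611968262708200599271200800 + 831637416789589305426224930913600 + 810846481369849572790569307640760 + 791069737921804461259092007454400 + 772234744161761497895780292991200 + 754275796623115881665645867572800 + 737133164881681429809608461491600 + 720752427884310731369394940125120 + 705083896843347454600495050122400 + 690082111804127295991973878843200 + 675705401141541310658807756367300 + 661915494995795569624954536849600 + 648677185095879658232455446112608 + 635958024603803586502407300110400 + 623728062592191979069668698185200 + 611959608581018545502316458596800 + 600627023236925609474495783437600 + 589706531905345143847686769193280 + 579176058121321123421835219743400 + 569015074645508472133732847467200 + 559204469910241084683151246648800 + 549726428047355642569877496705600 + 540564320913233048527046205093840 + 531702610734327588715127414846400 + 523126762174096498574560843639200 + 514823162774507665263853528660800 + 506779050856155982994105817275475 + 498982450073753583255734958548160 + 491422109921120953206405640994400 + 484087451564089297188399586651200 + 476968518452852689876805475082800 + 470055931228898303066996700081600 + 463340846497056898737468175794720 + 456814919081605393121447497262400 + 450470267427694207105871837578200 + 444299441846492916597572223364800 + 438295395335053823130037463589600 + 432451456730586438821636964075072 + 426761305984131354100299635600400 + 421218951360960817034061977995200 + 415818708394794652713112465456800 + 410555180440430163438262940577600 = 160644232825229869420846687165327521, so H_79 = 160644232825229869420846687165327521/32433859254793982911622772305630400; reducing by gcd(160644232825229869420846687165327521, 32433859254793982911622772305630400) = 33 gives 4868007055309996043055960217131137/982844219842241906412811281988800 ≈ 4.95298. (The PNT-adjacent estimate ln(79) + γ ≈ 4.94666 matches within O(1/n).)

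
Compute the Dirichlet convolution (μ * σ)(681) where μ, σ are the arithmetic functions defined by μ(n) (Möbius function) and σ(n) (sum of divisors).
(μ * σ)(681) = 681

Divisors of 681: [1, 3, 227, 681]. For each d | 681:
  d = 1: μ(1) · σ(681/1) = 1 · 912 = 912
  d = 3: μ(3) · σ(681/3) = -1 · 228 = -228
  d = 227: μ(227) · σ(681/227) = -1 · 4 = -4
  d = 681: μ(681) · σ(681/681) = 1 · 1 = 1
Summing: (μ * σ)(681) = 912 + -228 + -4 + 1 = 681.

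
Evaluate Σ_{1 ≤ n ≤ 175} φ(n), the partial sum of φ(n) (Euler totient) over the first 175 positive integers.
Σ_{n ≤ 175} φ(n) = 9370

Compute φ(n) for each 1 ≤ n ≤ 175: φ(1) = 1, φ(2) = 1, φ(3) = 2, φ(4) = 2, φ(5) = 4, φ(6) = 2, φ(7) = 6, φ(8) = 4, φ(9) = 6, φ(10) = 4, φ(11) = 10, φ(12) = 4, φ(13) = 12, φ(14) = 6, φ(15) = 8, φ(16) = 8, φ(17) = 16, φ(18) = 6, φ(19) = 18, φ(20) = 8, φ(21) = 12, φ(22) = 10, φ(23) = 22, φ(24) = 8, φ(25) = 20, φ(26) = 12, φ(27) = 18, φ(28) = 12, φ(29) = 28, φ(30) = 8, φ(31) = 30, φ(32) = 16, φ(33) = 20, φ(34) = 16, φ(35) = 24, φ(36) = 12, φ(37) = 36, φ(38) = 18, φ(39) = 24, φ(40) = 16, φ(41) = 40, φ(42) = 12, φ(43) = 42, φ(44) = 20, φ(45) = 24, φ(46) = 22, φ(47) = 46, φ(48) = 16, φ(49) = 42, φ(50) = 20, φ(51) = 32, φ(52) = 24, φ(53) = 52, φ(54) = 18, φ(55) = 40, φ(56) = 24, φ(57) = 36, φ(58) = 28, φ(59) = 58, φ(60) = 16, φ(61) = 60, φ(62) = 30, φ(63) = 36, φ(64) = 32, φ(65) = 48, φ(66) = 20, φ(67) = 66, φ(68) = 32, φ(69) = 44, φ(70) = 24, φ(71) = 70, φ(72) = 24, φ(73) = 72, φ(74) = 36, φ(75) = 40, φ(76) = 36, φ(77) = 60, φ(78) = 24, φ(79) = 78, φ(80) = 32, φ(81) = 54, φ(82) = 40, φ(83) = 82, φ(84) = 24, φ(85) = 64, φ(86) = 42, φ(87) = 56, φ(88) = 40, φ(89) = 88, φ(90) = 24, φ(91) = 72, φ(92) = 44, φ(93) = 60, φ(94) = 46, φ(95) = 72, φ(96) = 32, φ(97) = 96, φ(98) = 42, φ(99) = 60, φ(100) = 40, φ(101) = 100, φ(102) = 32, φ(103) = 102, φ(104) = 48, φ(105) = 48, φ(106) = 52, φ(107) = 106, φ(108) = 36, φ(109) = 108, φ(110) = 40, φ(111) = 72, φ(112) = 48, φ(113) = 112, φ(114) = 36, φ(115) = 88, φ(116) = 56, φ(117) = 72, φ(118) = 58, φ(119) = 96, φ(120) = 32, φ(121) = 110, φ(122) = 60, φ(123) = 80, φ(124) = 60, φ(125) = 100, φ(126) = 36, φ(127) = 126, φ(128) = 64, φ(129) = 84, φ(130) = 48, φ(131) = 130, φ(132) = 40, φ(133) = 108, φ(134) = 66, φ(135) = 72, φ(136) = 64, φ(137) = 136, φ(138) = 44, φ(139) = 138, φ(140) = 48, φ(141) = 92, φ(142) = 70, φ(143) = 120, φ(144) = 48, φ(145) = 112, φ(146) = 72, φ(147) = 84, φ(148) = 72, φ(149) = 148, φ(150) = 40, φ(151) = 150, φ(152) = 72, φ(153) = 96, φ(154) = 60, φ(155) = 120, φ(156) = 48, φ(157) = 156, φ(158) = 78, φ(159) = 104, φ(160) = 64, φ(161) = 132, φ(162) = 54, φ(163) = 162, φ(164) = 80, φ(165) = 80, φ(166) = 82, φ(167) = 166, φ(168) = 48, φ(169) = 156, φ(170) = 64, φ(171) = 108, φ(172) = 84, φ(173) = 172, φ(174) = 56, φ(175) = 120. Summing all 175 values: 9370. (Average order: Σ_{n ≤ x} φ(n) ~ (3/π²) x². For x = 175, (3/π²)·175² ≈ 9308.88.)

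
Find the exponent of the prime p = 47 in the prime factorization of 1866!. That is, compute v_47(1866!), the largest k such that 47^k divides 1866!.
v_47(1866!) = 39

Legendre's formula: v_p(n!) = Σ_{k ≥ 1} ⌊n / p^k⌋. For p = 47, n = 1866, the terms are:
  ⌊1866/47^1⌋ = ⌊1866/47⌋ = 39
(the next term ⌊1866/47^2⌋ = 0, terminating the sum). Summing: v_47(1866!) = 39 = 39.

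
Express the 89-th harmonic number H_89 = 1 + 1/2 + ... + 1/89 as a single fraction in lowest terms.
H_89 = 3645196481713595484337076792241271893701/718766754945489455304472257065075294400

Direct summation: H_89 = 1 + 1/2 + ... + 1/89. The least common denominator is lcm(1, ..., 89) = 718766754945489455304472257065075294400; over this denominator the numerator is 718766754945489455304472257065075294400 + 359383377472744727652236128532537647200 + 239588918315163151768157419021691764800 + 179691688736372363826118064266268823600 + 143753350989097891060894451413015058880 + 119794459157581575884078709510845882400 + 102680964992212779329210322437867899200 + 89845844368186181913059032133134411800 + 79862972771721050589385806340563921600 + 71876675494548945530447225706507529440 + 65342432267771768664042932460461390400 + 59897229578790787942039354755422941200 + 55289750380422265792651712081928868800 + 51340482496106389664605161218933949600 + 47917783663032630353631483804338352960 + 44922922184093090956529516066567205900 + 42280397349734673841439544533239723200 + 39931486385860525294692903170281960800 + 37829829207657339752866960898161857600 + 35938337747274472765223612853253764720 + 34226988330737593109736774145955966400 + 32671216133885884332021466230230695200 + 31250728475890845882803141611525012800 + 29948614789395393971019677377711470600 + 28750670197819578212178890282603011776 + 27644875190211132896325856040964434400 + 26620990923907016863128602113521307200 + 25670241248053194832302580609466974800 + 24785060515361705355326629553968113600 + 23958891831516315176815741902169176480 + 23186024353080305009821685711776622400 + 22461461092046545478264758033283602950 + 21780810755923922888014310820153796800 + 21140198674867336920719772266619861600 + 20536192998442555865842064487573579840 + 19965743192930262647346451585140980400 + 19426128512040255548769520461218251200 + 18914914603828669876433480449080928800 + 18429916793474088597550570693976289600 + 17969168873637236382611806426626882360 + 17530896462085108665962737977196958400 + 17113494165368796554868387072977983200 + 16715505928964871053592378071280820800 + 16335608066942942166010733115115347600 + 15972594554344210117877161268112784320 + 15625364237945422941401570805762506400 + 15292909679691265006478133129044155200 + 14974307394697696985509838688855735300 + 14668709284601825618458617491123985600 + 14375335098909789106089445141301505888 + 14093465783244891280479848177746574400 + 13822437595105566448162928020482217200 + 13561636885763951986876835038963684800 + 13310495461953508431564301056760653600 + 13068486453554353732808586492092278080 + 12835120624026597416151290304733487400 + 12609943069219113250955653632720619200 + 12392530257680852677663314776984056800 + 12182487371957448394991055204492801600 + 11979445915758157588407870951084588240 + 11783061556483433693515938640411070400 + 11593012176540152504910842855888311200 + 11408996110245864369912258048651988800 + 11230730546023272739132379016641801475 + 11057950076084453158530342416385773760 + 10890405377961961444007155410076898400 + 10727862014111782914992123239777243200 + 10570099337433668460359886133309930800 + 10416909491963615294267713870508337600 + 10268096499221277932921032243786789920 + 10123475421767457116964397986832046400 + 9982871596465131323673225792570490200 + 9846119930760129524718798041987332800 + 9713064256020127774384760230609125600 + 9583556732606526070726296760867670592 + 9457457301914334938216740224540464400 + 9334633181110252666291847494351627200 + 9214958396737044298775285346988144800 + 9098313353740372851955345026140193600 + 8984584436818618191305903213313441180 + 8873663641302338954376200704507102400 + 8765448231042554332981368988598479200 + 8659840421029993437403280205603316800 + 8556747082684398277434193536488991600 + 8456079469946934768287908906647944640 + 8357752964482435526796189035640410400 + 8261686838453901785108876517989371200 + 8167804033471471083005366557557673800 + 8076030954443701744994070304101969600 = 3645196481713595484337076792241271893701, so H_89 = 3645196481713595484337076792241271893701/718766754945489455304472257065075294400 (already in lowest terms) ≈ 5.07146. (The PNT-adjacent estimate ln(89) + γ ≈ 5.06585 matches within O(1/n).)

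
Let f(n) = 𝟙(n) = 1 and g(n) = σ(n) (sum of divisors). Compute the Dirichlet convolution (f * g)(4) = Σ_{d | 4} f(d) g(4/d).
(𝟙 * σ)(4) = 11

Divisors of 4: [1, 2, 4]. For each d | 4:
  d = 1: 𝟙(1) · σ(4/1) = 1 · 7 = 7
  d = 2: 𝟙(2) · σ(4/2) = 1 · 3 = 3
  d = 4: 𝟙(4) · σ(4/4) = 1 · 1 = 1
Summing: (𝟙 * σ)(4) = 7 + 3 + 1 = 11.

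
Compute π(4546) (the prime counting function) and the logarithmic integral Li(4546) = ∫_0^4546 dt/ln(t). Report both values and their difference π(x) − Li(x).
π(4546) = 615;  Li(4546) ≈ 630.68;  π(x) − Li(x) ≈ -15.68.

Direct count of primes ≤ 4546 gives π(4546) = 615. Numerical evaluation of the logarithmic integral gives Li(4546) ≈ 630.68. The difference π(x) − Li(x) ≈ -15.68 is typically negative for small/moderate x (Li(x) overestimates), though Littlewood's theorem shows this sign changes infinitely often.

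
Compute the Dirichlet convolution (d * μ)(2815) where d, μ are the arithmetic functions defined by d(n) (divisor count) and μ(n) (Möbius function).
(d * μ)(2815) = 1

Divisors of 2815: [1, 5, 563, 2815]. For each d | 2815:
  d = 1: d(1) · μ(2815/1) = 1 · 1 = 1
  d = 5: d(5) · μ(2815/5) = 2 · -1 = -2
  d = 563: d(563) · μ(2815/563) = 2 · -1 = -2
  d = 2815: d(2815) · μ(2815/2815) = 4 · 1 = 4
Summing: (d * μ)(2815) = 1 + -2 + -2 + 4 = 1.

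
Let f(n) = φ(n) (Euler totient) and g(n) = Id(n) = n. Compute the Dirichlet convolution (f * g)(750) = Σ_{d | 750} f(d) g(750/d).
(φ * Id)(750) = 6375

Divisors of 750: [1, 2, 3, 5, 6, 10, 15, 25, 30, 50, 75, 125, 150, 250, 375, 750]. For each d | 750:
  d = 1: φ(1) · Id(750/1) = 1 · 750 = 750
  d = 2: φ(2) · Id(750/2) = 1 · 375 = 375
  d = 3: φ(3) · Id(750/3) = 2 · 250 = 500
  d = 5: φ(5) · Id(750/5) = 4 · 150 = 600
  d = 6: φ(6) · Id(750/6) = 2 · 125 = 250
  d = 10: φ(10) · Id(750/10) = 4 · 75 = 300
  d = 15: φ(15) · Id(750/15) = 8 · 50 = 400
  d = 25: φ(25) · Id(750/25) = 20 · 30 = 600
  d = 30: φ(30) · Id(750/30) = 8 · 25 = 200
  d = 50: φ(50) · Id(750/50) = 20 · 15 = 300
  d = 75: φ(75) · Id(750/75) = 40 · 10 = 400
  d = 125: φ(125) · Id(750/125) = 100 · 6 = 600
  d = 150: φ(150) · Id(750/150) = 40 · 5 = 200
  d = 250: φ(250) · Id(750/250) = 100 · 3 = 300
  d = 375: φ(375) · Id(750/375) = 200 · 2 = 400
  d = 750: φ(750) · Id(750/750) = 200 · 1 = 200
Summing: (φ * Id)(750) = 750 + 375 + 500 + 600 + 250 + 300 + 400 + 600 + 200 + 300 + 400 + 600 + 200 + 300 + 400 + 200 = 6375.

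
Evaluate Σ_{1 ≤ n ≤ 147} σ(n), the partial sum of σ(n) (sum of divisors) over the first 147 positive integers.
Σ_{n ≤ 147} σ(n) = 17816

Compute σ(n) for each 1 ≤ n ≤ 147: σ(1) = 1, σ(2) = 3, σ(3) = 4, σ(4) = 7, σ(5) = 6, σ(6) = 12, σ(7) = 8, σ(8) = 15, σ(9) = 13, σ(10) = 18, σ(11) = 12, σ(12) = 28, σ(13) = 14, σ(14) = 24, σ(15) = 24, σ(16) = 31, σ(17) = 18, σ(18) = 39, σ(19) = 20, σ(20) = 42, σ(21) = 32, σ(22) = 36, σ(23) = 24, σ(24) = 60, σ(25) = 31, σ(26) = 42, σ(27) = 40, σ(28) = 56, σ(29) = 30, σ(30) = 72, σ(31) = 32, σ(32) = 63, σ(33) = 48, σ(34) = 54, σ(35) = 48, σ(36) = 91, σ(37) = 38, σ(38) = 60, σ(39) = 56, σ(40) = 90, σ(41) = 42, σ(42) = 96, σ(43) = 44, σ(44) = 84, σ(45) = 78, σ(46) = 72, σ(47) = 48, σ(48) = 124, σ(49) = 57, σ(50) = 93, σ(51) = 72, σ(52) = 98, σ(53) = 54, σ(54) = 120, σ(55) = 72, σ(56) = 120, σ(57) = 80, σ(58) = 90, σ(59) = 60, σ(60) = 168, σ(61) = 62, σ(62) = 96, σ(63) = 104, σ(64) = 127, σ(65) = 84, σ(66) = 144, σ(67) = 68, σ(68) = 126, σ(69) = 96, σ(70) = 144, σ(71) = 72, σ(72) = 195, σ(73) = 74, σ(74) = 114, σ(75) = 124, σ(76) = 140, σ(77) = 96, σ(78) = 168, σ(79) = 80, σ(80) = 186, σ(81) = 121, σ(82) = 126, σ(83) = 84, σ(84) = 224, σ(85) = 108, σ(86) = 132, σ(87) = 120, σ(88) = 180, σ(89) = 90, σ(90) = 234, σ(91) = 112, σ(92) = 168, σ(93) = 128, σ(94) = 144, σ(95) = 120, σ(96) = 252, σ(97) = 98, σ(98) = 171, σ(99) = 156, σ(100) = 217, σ(101) = 102, σ(102) = 216, σ(103) = 104, σ(104) = 210, σ(105) = 192, σ(106) = 162, σ(107) = 108, σ(108) = 280, σ(109) = 110, σ(110) = 216, σ(111) = 152, σ(112) = 248, σ(113) = 114, σ(114) = 240, σ(115) = 144, σ(116) = 210, σ(117) = 182, σ(118) = 180, σ(119) = 144, σ(120) = 360, σ(121) = 133, σ(122) = 186, σ(123) = 168, σ(124) = 224, σ(125) = 156, σ(126) = 312, σ(127) = 128, σ(128) = 255, σ(129) = 176, σ(130) = 252, σ(131) = 132, σ(132) = 336, σ(133) = 160, σ(134) = 204, σ(135) = 240, σ(136) = 270, σ(137) = 138, σ(138) = 288, σ(139) = 140, σ(140) = 336, σ(141) = 192, σ(142) = 216, σ(143) = 168, σ(144) = 403, σ(145) = 180, σ(146) = 222, σ(147) = 228. Summing all 147 values: 17816. (Average order: Σ_{n ≤ x} σ(n) ~ (π²/12) x². For x = 147, (π²/12)·147² ≈ 17772.69.)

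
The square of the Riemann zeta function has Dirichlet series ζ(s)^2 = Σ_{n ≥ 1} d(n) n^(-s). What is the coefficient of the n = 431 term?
d(431) = 2

ζ(s)^2 = (Σ 1/m^s)(Σ 1/k^s). The coefficient of 1/n^s in the product is the number of ordered pairs (m, k) with mk = n, which equals d(n). For n = 431, divisors are [1, 431], so d(431) = 2.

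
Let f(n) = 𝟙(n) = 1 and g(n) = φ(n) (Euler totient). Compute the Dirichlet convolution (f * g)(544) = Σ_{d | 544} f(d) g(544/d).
(𝟙 * φ)(544) = 544

Divisors of 544: [1, 2, 4, 8, 16, 17, 32, 34, 68, 136, 272, 544]. For each d | 544:
  d = 1: 𝟙(1) · φ(544/1) = 1 · 256 = 256
  d = 2: 𝟙(2) · φ(544/2) = 1 · 128 = 128
  d = 4: 𝟙(4) · φ(544/4) = 1 · 64 = 64
  d = 8: 𝟙(8) · φ(544/8) = 1 · 32 = 32
  d = 16: 𝟙(16) · φ(544/16) = 1 · 16 = 16
  d = 17: 𝟙(17) · φ(544/17) = 1 · 16 = 16
  d = 32: 𝟙(32) · φ(544/32) = 1 · 16 = 16
  d = 34: 𝟙(34) · φ(544/34) = 1 · 8 = 8
  d = 68: 𝟙(68) · φ(544/68) = 1 · 4 = 4
  d = 136: 𝟙(136) · φ(544/136) = 1 · 2 = 2
  d = 272: 𝟙(272) · φ(544/272) = 1 · 1 = 1
  d = 544: 𝟙(544) · φ(544/544) = 1 · 1 = 1
Summing: (𝟙 * φ)(544) = 256 + 128 + 64 + 32 + 16 + 16 + 16 + 8 + 4 + 2 + 1 + 1 = 544.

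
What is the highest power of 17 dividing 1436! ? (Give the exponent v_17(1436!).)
v_17(1436!) = 88

Legendre's formula: v_p(n!) = Σ_{k ≥ 1} ⌊n / p^k⌋. For p = 17, n = 1436, the terms are:
  ⌊1436/17^1⌋ = ⌊1436/17⌋ = 84
  ⌊1436/17^2⌋ = ⌊1436/289⌋ = 4
(the next term ⌊1436/17^3⌋ = 0, terminating the sum). Summing: v_17(1436!) = 84 + 4 = 88.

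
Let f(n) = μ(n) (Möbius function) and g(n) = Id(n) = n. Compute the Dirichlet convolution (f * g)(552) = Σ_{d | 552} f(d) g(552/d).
(μ * Id)(552) = 176

Divisors of 552: [1, 2, 3, 4, 6, 8, 12, 23, 24, 46, 69, 92, 138, 184, 276, 552]. For each d | 552:
  d = 1: μ(1) · Id(552/1) = 1 · 552 = 552
  d = 2: μ(2) · Id(552/2) = -1 · 276 = -276
  d = 3: μ(3) · Id(552/3) = -1 · 184 = -184
  d = 4: μ(4) · Id(552/4) = 0 · 138 = 0
  d = 6: μ(6) · Id(552/6) = 1 · 92 = 92
  d = 8: μ(8) · Id(552/8) = 0 · 69 = 0
  d = 12: μ(12) · Id(552/12) = 0 · 46 = 0
  d = 23: μ(23) · Id(552/23) = -1 · 24 = -24
  d = 24: μ(24) · Id(552/24) = 0 · 23 = 0
  d = 46: μ(46) · Id(552/46) = 1 · 12 = 12
  d = 69: μ(69) · Id(552/69) = 1 · 8 = 8
  d = 92: μ(92) · Id(552/92) = 0 · 6 = 0
  d = 138: μ(138) · Id(552/138) = -1 · 4 = -4
  d = 184: μ(184) · Id(552/184) = 0 · 3 = 0
  d = 276: μ(276) · Id(552/276) = 0 · 2 = 0
  d = 552: μ(552) · Id(552/552) = 0 · 1 = 0
Summing: (μ * Id)(552) = 552 + -276 + -184 + 0 + 92 + 0 + 0 + -24 + 0 + 12 + 8 + 0 + -4 + 0 + 0 + 0 = 176.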